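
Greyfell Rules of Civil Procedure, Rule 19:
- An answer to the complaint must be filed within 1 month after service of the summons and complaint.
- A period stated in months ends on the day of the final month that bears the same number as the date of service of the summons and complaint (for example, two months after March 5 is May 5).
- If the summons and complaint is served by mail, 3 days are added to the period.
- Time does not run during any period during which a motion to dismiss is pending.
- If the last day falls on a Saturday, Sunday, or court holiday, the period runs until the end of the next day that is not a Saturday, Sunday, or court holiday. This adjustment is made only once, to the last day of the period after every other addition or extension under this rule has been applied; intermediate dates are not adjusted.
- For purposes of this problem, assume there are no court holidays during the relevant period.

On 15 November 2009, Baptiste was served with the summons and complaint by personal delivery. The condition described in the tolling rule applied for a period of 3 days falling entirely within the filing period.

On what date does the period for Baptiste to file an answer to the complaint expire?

1 month after 15 November 2009 is December 15, 2009.
Service was not by mail, so no mail extension applies.
Tolling adds 3 days: December 15, 2009 + 3 days = December 18, 2009.
December 18, 2009 is a Friday and not a court holiday, so no extension applies.

December 18, 2009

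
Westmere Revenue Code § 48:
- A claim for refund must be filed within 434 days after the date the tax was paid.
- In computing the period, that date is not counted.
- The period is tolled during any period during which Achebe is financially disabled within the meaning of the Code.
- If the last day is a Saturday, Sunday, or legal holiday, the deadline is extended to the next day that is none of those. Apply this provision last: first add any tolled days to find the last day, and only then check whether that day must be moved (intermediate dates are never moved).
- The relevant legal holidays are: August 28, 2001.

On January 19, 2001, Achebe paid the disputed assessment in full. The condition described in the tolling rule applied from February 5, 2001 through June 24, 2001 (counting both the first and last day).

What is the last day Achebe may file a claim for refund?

August 16, 2002

434 days after January 19, 2001 is March 29, 2002.
From February 5, 2001 through June 24, 2001 inclusive is 140 days; tolling adds 140 days: March 29, 2002 + 140 days = August 16, 2002.
August 16, 2002 is a Friday and not a legal holiday, so no extension applies.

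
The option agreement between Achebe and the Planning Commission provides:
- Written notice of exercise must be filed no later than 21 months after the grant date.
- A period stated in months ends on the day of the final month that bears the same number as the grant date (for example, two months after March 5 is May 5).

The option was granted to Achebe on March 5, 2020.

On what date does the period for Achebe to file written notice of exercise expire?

December 5, 2021

21 months after March 5, 2020 is December 5, 2021.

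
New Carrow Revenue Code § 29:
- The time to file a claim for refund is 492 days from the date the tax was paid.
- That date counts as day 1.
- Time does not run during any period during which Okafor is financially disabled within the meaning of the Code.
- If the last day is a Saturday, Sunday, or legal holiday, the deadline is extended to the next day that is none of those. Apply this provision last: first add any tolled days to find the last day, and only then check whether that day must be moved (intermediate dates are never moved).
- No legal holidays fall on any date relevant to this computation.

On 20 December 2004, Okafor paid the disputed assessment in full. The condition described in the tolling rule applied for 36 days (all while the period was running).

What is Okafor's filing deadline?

Counting 20 December 2004 as day 1, day 492 is April 25, 2006.
Tolling adds 36 days: April 25, 2006 + 36 days = May 31, 2006.
May 31, 2006 is a Wednesday and not a legal holiday, so no extension applies.

May 31, 2006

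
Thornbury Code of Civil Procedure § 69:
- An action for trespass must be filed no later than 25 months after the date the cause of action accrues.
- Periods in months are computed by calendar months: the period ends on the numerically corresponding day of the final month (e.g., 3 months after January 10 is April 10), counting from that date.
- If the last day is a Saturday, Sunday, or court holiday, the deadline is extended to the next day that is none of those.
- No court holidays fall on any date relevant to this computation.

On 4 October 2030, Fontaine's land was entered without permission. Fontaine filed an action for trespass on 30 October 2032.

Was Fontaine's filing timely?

25 months after 4 October 2030 is November 4, 2032.
November 4, 2032 is a Thursday and not a court holiday, so no extension applies.
The deadline is November 4, 2032; the filing on October 30, 2032 is on or before that date.

Yes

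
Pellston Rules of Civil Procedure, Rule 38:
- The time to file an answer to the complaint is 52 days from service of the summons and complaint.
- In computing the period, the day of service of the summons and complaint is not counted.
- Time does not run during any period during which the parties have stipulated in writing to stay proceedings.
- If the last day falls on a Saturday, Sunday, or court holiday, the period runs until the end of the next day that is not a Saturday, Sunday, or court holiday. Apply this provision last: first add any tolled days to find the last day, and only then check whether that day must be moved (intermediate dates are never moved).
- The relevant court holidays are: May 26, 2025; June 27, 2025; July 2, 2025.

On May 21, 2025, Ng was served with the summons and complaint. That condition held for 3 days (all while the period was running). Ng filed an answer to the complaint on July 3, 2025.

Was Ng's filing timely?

52 days after May 21, 2025 is July 12, 2025.
Tolling adds 3 days: July 12, 2025 + 3 days = July 15, 2025.
July 15, 2025 is a Tuesday and not a court holiday, so no extension applies.
The deadline is July 15, 2025; the filing on July 3, 2025 is on or before that date.

Yes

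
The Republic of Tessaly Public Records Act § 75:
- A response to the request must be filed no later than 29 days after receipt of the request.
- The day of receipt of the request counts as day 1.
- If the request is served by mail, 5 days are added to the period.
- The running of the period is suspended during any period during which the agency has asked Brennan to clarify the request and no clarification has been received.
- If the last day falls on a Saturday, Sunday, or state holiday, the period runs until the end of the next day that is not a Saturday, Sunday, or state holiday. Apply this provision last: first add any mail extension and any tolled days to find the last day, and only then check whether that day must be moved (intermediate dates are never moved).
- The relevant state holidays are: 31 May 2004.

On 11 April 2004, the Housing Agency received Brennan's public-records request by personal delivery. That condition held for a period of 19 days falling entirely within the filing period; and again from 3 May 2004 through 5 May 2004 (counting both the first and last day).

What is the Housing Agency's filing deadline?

June 1, 2004

Counting 11 April 2004 as day 1, day 29 is May 9, 2004.
Service was not by mail, so no mail extension applies.
Tolling adds 19 days: May 9, 2004 + 19 days = May 28, 2004.
From May 3, 2004 through May 5, 2004 inclusive is 3 days; tolling adds 3 days: May 28, 2004 + 3 days = May 31, 2004.
May 31, 2004 is a listed holiday. The next qualifying day is June 1, 2004.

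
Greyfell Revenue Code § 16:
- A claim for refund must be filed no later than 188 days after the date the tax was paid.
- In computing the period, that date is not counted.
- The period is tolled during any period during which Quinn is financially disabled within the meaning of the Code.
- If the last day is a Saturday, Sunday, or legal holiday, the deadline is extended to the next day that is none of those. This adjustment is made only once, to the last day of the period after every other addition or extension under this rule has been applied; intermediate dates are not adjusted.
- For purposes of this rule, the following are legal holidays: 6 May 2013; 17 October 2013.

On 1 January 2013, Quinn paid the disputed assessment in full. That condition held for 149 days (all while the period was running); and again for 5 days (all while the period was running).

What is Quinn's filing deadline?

188 days after 1 January 2013 is July 8, 2013.
Tolling adds 149 days: July 8, 2013 + 149 days = December 4, 2013.
Tolling adds 5 days: December 4, 2013 + 5 days = December 9, 2013.
December 9, 2013 is a Monday and not a legal holiday, so no extension applies.

December 9, 2013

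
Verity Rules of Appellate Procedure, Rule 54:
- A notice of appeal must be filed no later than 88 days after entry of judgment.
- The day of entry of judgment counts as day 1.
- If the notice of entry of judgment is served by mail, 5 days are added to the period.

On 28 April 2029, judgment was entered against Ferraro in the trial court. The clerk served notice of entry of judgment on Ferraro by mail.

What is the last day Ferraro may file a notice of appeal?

Counting 28 April 2029 as day 1, day 88 is July 24, 2029.
Service was by mail, adding 5 days: July 24, 2029 + 5 days = July 29, 2029.

July 29, 2029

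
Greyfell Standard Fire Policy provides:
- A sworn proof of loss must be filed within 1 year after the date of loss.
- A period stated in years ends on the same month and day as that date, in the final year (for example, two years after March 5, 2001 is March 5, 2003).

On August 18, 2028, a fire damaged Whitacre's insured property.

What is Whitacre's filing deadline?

August 18, 2029

1 year after August 18, 2028 is August 18, 2029.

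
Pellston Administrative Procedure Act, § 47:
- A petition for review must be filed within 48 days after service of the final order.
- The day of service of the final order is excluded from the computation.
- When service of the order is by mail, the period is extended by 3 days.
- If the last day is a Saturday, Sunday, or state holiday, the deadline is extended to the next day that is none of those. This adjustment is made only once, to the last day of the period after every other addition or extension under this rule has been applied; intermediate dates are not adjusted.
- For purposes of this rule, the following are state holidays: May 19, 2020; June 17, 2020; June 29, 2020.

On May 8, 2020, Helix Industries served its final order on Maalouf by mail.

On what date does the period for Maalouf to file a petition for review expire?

48 days after May 8, 2020 is June 25, 2020.
Service was by mail, adding 3 days: June 25, 2020 + 3 days = June 28, 2020.
June 28, 2020 is Sunday; June 29, 2020 is a listed holiday. The next qualifying day is June 30, 2020.

June 30, 2020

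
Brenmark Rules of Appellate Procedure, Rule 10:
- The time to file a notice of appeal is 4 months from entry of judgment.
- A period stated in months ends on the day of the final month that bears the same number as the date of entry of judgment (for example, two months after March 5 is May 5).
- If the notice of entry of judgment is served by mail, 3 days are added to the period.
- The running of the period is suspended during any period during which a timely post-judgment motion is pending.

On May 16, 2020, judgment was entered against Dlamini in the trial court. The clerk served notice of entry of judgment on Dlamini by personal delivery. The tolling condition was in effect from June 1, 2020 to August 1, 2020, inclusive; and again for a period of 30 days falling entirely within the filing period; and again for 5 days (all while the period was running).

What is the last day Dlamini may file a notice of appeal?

4 months after May 16, 2020 is September 16, 2020.
Service was not by mail, so no mail extension applies.
From June 1, 2020 through August 1, 2020 inclusive is 62 days; tolling adds 62 days: September 16, 2020 + 62 days = November 17, 2020.
Tolling adds 30 days: November 17, 2020 + 30 days = December 17, 2020.
Tolling adds 5 days: December 17, 2020 + 5 days = December 22, 2020.

December 22, 2020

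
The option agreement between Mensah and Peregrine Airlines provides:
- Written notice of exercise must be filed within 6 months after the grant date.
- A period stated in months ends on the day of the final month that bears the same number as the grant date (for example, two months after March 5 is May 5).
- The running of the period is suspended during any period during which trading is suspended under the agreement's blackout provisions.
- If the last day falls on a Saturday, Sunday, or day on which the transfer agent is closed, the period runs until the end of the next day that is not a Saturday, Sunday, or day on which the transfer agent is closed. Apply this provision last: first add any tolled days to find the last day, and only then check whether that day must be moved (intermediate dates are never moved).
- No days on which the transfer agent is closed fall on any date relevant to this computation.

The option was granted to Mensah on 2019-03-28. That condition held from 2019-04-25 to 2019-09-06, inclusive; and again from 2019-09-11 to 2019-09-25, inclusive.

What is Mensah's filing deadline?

February 25, 2020

6 months after 2019-03-28 is September 28, 2019.
From April 25, 2019 through September 6, 2019 inclusive is 135 days; tolling adds 135 days: September 28, 2019 + 135 days = February 10, 2020.
From September 11, 2019 through September 25, 2019 inclusive is 15 days; tolling adds 15 days: February 10, 2020 + 15 days = February 25, 2020.
February 25, 2020 is a Tuesday and not a day on which the transfer agent is closed, so no extension applies.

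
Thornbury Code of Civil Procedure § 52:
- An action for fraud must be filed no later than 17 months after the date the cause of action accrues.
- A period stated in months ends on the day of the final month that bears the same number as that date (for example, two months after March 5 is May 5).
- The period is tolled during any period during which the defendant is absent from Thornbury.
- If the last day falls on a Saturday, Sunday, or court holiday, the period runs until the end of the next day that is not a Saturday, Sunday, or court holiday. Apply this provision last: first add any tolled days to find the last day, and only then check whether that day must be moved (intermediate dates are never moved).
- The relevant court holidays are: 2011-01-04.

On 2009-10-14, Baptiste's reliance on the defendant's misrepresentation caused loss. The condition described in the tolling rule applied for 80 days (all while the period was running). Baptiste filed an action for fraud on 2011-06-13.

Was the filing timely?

No

17 months after 2009-10-14 is March 14, 2011.
Tolling adds 80 days: March 14, 2011 + 80 days = June 2, 2011.
June 2, 2011 is a Thursday and not a court holiday, so no extension applies.
The deadline is June 2, 2011; the filing on June 13, 2011 is after that date.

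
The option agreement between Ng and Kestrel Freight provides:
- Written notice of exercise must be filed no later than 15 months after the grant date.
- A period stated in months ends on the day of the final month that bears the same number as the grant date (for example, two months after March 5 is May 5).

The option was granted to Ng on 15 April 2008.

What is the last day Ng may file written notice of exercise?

July 15, 2009

15 months after 15 April 2008 is July 15, 2009.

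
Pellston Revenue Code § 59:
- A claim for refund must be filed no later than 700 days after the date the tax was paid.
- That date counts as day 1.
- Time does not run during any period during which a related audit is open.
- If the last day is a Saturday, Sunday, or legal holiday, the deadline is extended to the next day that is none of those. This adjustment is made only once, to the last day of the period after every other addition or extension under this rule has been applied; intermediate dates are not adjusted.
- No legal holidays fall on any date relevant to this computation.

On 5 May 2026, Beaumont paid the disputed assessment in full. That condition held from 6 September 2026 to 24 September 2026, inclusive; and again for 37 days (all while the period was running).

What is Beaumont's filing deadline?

May 29, 2028

Counting 5 May 2026 as day 1, day 700 is April 3, 2028.
From September 6, 2026 through September 24, 2026 inclusive is 19 days; tolling adds 19 days: April 3, 2028 + 19 days = April 22, 2028.
Tolling adds 37 days: April 22, 2028 + 37 days = May 29, 2028.
May 29, 2028 is a Monday and not a legal holiday, so no extension applies.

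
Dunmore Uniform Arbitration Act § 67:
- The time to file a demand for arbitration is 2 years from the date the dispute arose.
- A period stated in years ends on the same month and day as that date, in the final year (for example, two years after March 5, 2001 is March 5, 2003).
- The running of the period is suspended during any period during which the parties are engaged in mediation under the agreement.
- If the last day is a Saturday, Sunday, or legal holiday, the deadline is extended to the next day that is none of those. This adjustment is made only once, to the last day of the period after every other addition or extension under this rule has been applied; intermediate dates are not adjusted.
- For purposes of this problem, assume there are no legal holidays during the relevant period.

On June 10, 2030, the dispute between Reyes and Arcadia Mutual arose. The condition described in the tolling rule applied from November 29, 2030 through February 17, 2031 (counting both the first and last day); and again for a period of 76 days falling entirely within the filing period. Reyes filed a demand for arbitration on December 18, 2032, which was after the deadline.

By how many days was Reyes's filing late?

33 days

2 years after June 10, 2030 is June 10, 2032.
From November 29, 2030 through February 17, 2031 inclusive is 81 days; tolling adds 81 days: June 10, 2032 + 81 days = August 30, 2032.
Tolling adds 76 days: August 30, 2032 + 76 days = November 14, 2032.
November 14, 2032 is Sunday. The next qualifying day is November 15, 2032.
The deadline is November 15, 2032; from November 15, 2032 to December 18, 2032 is 33 days.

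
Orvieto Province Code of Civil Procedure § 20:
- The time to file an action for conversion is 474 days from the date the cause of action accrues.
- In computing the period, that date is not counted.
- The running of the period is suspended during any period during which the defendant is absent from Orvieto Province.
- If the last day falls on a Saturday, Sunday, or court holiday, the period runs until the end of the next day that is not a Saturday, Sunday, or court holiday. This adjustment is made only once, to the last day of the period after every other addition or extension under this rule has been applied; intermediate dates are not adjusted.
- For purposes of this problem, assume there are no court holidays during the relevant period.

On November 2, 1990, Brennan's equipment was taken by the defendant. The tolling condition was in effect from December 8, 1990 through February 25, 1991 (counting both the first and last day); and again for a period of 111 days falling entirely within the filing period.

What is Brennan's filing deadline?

474 days after November 2, 1990 is February 19, 1992.
From December 8, 1990 through February 25, 1991 inclusive is 80 days; tolling adds 80 days: February 19, 1992 + 80 days = May 9, 1992.
Tolling adds 111 days: May 9, 1992 + 111 days = August 28, 1992.
August 28, 1992 is a Friday and not a court holiday, so no extension applies.

August 28, 1992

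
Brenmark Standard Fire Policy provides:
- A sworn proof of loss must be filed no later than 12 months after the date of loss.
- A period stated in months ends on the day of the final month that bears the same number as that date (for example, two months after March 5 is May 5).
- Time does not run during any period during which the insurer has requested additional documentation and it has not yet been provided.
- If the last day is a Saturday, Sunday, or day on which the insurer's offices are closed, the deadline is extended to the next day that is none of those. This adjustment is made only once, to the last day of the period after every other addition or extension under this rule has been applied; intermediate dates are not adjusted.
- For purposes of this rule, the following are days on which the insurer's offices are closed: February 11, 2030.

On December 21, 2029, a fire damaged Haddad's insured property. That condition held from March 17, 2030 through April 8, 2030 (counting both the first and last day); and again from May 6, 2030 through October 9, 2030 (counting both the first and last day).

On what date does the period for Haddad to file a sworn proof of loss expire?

June 19, 2031

12 months after December 21, 2029 is December 21, 2030.
From March 17, 2030 through April 8, 2030 inclusive is 23 days; tolling adds 23 days: December 21, 2030 + 23 days = January 13, 2031.
From May 6, 2030 through October 9, 2030 inclusive is 157 days; tolling adds 157 days: January 13, 2031 + 157 days = June 19, 2031.
June 19, 2031 is a Thursday and not a day on which the insurer's offices are closed, so no extension applies.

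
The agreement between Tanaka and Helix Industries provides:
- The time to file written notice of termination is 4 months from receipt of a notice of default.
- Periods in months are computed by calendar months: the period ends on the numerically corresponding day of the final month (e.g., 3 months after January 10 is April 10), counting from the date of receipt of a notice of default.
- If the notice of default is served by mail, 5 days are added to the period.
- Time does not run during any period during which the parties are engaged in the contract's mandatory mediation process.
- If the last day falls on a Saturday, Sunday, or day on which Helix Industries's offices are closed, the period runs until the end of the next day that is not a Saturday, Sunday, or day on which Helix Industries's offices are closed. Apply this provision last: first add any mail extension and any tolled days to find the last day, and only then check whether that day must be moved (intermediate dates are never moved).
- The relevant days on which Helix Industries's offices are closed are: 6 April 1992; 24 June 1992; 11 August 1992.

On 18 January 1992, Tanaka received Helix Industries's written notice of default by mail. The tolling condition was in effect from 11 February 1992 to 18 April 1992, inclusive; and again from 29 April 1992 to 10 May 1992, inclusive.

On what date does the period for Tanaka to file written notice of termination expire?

4 months after 18 January 1992 is May 18, 1992.
Service was by mail, adding 5 days: May 18, 1992 + 5 days = May 23, 1992.
From February 11, 1992 through April 18, 1992 inclusive is 68 days; tolling adds 68 days: May 23, 1992 + 68 days = July 30, 1992.
From April 29, 1992 through May 10, 1992 inclusive is 12 days; tolling adds 12 days: July 30, 1992 + 12 days = August 11, 1992.
August 11, 1992 is a listed holiday. The next qualifying day is August 12, 1992.

August 12, 1992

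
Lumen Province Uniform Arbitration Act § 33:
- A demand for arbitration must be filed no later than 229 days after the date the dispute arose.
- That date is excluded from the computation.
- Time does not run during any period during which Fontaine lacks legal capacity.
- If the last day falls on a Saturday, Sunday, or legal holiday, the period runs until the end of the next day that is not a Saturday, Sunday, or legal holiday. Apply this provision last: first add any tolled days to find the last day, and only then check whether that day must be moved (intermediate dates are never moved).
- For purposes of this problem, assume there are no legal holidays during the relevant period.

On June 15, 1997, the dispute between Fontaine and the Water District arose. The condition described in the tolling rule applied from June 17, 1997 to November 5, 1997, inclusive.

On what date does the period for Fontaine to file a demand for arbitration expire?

229 days after June 15, 1997 is January 30, 1998.
From June 17, 1997 through November 5, 1997 inclusive is 142 days; tolling adds 142 days: January 30, 1998 + 142 days = June 21, 1998.
June 21, 1998 is Sunday. The next qualifying day is June 22, 1998.

June 22, 1998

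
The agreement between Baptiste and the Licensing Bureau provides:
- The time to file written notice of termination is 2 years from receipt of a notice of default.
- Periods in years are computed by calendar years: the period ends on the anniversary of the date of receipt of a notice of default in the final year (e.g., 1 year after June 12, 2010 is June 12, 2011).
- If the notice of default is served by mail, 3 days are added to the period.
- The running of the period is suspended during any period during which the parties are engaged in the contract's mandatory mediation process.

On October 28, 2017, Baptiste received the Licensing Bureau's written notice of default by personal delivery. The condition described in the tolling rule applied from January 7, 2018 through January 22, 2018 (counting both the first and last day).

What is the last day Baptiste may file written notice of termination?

2 years after October 28, 2017 is October 28, 2019.
Service was not by mail, so no mail extension applies.
From January 7, 2018 through January 22, 2018 inclusive is 16 days; tolling adds 16 days: October 28, 2019 + 16 days = November 13, 2019.

November 13, 2019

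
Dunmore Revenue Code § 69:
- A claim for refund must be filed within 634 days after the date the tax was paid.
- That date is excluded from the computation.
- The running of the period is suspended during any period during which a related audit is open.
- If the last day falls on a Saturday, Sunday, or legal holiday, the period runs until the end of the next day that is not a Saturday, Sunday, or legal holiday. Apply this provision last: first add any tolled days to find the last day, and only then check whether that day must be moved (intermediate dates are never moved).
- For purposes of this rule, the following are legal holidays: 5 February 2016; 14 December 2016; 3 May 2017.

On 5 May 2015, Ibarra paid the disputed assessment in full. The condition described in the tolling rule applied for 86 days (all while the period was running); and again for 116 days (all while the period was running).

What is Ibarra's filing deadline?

August 18, 2017

634 days after 5 May 2015 is January 28, 2017.
Tolling adds 86 days: January 28, 2017 + 86 days = April 24, 2017.
Tolling adds 116 days: April 24, 2017 + 116 days = August 18, 2017.
August 18, 2017 is a Friday and not a legal holiday, so no extension applies.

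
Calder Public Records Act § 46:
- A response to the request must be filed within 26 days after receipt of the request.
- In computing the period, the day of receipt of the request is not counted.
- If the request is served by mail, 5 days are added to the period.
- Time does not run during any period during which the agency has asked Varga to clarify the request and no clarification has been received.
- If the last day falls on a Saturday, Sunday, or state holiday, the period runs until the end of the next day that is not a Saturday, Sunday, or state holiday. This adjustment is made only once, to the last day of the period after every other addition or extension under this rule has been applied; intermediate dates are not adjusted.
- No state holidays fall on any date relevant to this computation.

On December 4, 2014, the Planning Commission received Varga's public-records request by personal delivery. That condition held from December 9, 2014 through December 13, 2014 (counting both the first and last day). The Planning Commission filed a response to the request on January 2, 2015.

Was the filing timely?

Yes

26 days after December 4, 2014 is December 30, 2014.
Service was not by mail, so no mail extension applies.
From December 9, 2014 through December 13, 2014 inclusive is 5 days; tolling adds 5 days: December 30, 2014 + 5 days = January 4, 2015.
January 4, 2015 is Sunday. The next qualifying day is January 5, 2015.
The deadline is January 5, 2015; the filing on January 2, 2015 is on or before that date.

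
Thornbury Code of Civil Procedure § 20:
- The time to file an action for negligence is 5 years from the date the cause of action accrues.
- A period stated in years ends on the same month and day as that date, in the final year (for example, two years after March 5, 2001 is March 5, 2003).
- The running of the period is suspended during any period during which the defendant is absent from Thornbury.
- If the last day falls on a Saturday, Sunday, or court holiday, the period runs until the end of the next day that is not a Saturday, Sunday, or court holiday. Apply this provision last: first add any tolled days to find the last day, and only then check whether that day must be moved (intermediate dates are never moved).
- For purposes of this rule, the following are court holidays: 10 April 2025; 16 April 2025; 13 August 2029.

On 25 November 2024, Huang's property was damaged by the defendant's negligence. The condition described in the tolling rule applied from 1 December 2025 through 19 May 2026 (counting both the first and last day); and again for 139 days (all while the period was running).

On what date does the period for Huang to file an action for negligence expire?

5 years after 25 November 2024 is November 25, 2029.
From December 1, 2025 through May 19, 2026 inclusive is 170 days; tolling adds 170 days: November 25, 2029 + 170 days = May 14, 2030.
Tolling adds 139 days: May 14, 2030 + 139 days = September 30, 2030.
September 30, 2030 is a Monday and not a court holiday, so no extension applies.

September 30, 2030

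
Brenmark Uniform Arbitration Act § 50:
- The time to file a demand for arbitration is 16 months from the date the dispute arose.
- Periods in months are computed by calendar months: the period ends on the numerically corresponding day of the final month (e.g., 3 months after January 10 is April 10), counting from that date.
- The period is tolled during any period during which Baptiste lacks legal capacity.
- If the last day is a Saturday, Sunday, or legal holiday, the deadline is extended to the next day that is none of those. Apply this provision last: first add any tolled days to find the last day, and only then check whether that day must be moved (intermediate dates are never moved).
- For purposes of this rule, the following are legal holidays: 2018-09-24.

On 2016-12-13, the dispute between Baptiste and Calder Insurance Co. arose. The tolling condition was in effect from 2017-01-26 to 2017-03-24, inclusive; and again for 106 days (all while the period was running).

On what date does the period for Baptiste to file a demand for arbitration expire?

September 25, 2018

16 months after 2016-12-13 is April 13, 2018.
From January 26, 2017 through March 24, 2017 inclusive is 58 days; tolling adds 58 days: April 13, 2018 + 58 days = June 10, 2018.
Tolling adds 106 days: June 10, 2018 + 106 days = September 24, 2018.
September 24, 2018 is a listed holiday. The next qualifying day is September 25, 2018.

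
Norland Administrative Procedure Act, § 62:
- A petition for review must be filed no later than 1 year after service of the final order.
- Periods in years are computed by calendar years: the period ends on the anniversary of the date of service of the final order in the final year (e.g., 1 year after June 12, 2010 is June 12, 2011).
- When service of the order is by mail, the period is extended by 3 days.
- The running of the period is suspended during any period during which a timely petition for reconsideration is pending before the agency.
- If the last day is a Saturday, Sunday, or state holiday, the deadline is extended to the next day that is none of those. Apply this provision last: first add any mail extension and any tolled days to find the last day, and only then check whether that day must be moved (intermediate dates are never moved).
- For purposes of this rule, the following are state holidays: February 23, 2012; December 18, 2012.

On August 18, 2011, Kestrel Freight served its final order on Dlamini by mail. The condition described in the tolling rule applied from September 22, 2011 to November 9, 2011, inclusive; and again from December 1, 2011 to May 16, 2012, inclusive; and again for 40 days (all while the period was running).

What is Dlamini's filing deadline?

May 6, 2013

1 year after August 18, 2011 is August 18, 2012.
Service was by mail, adding 3 days: August 18, 2012 + 3 days = August 21, 2012.
From September 22, 2011 through November 9, 2011 inclusive is 49 days; tolling adds 49 days: August 21, 2012 + 49 days = October 9, 2012.
From December 1, 2011 through May 16, 2012 inclusive is 168 days; tolling adds 168 days: October 9, 2012 + 168 days = March 26, 2013.
Tolling adds 40 days: March 26, 2013 + 40 days = May 5, 2013.
May 5, 2013 is Sunday. The next qualifying day is May 6, 2013.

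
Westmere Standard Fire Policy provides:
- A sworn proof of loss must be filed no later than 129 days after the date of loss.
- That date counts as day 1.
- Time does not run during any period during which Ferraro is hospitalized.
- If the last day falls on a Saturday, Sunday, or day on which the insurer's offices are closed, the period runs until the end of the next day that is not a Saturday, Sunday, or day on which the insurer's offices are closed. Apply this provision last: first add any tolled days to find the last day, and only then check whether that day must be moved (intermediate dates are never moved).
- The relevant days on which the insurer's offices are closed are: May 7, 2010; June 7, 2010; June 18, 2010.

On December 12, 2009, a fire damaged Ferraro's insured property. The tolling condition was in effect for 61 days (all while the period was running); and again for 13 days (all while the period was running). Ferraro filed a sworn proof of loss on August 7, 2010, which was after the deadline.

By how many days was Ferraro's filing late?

36 days

Counting December 12, 2009 as day 1, day 129 is April 19, 2010.
Tolling adds 61 days: April 19, 2010 + 61 days = June 19, 2010.
Tolling adds 13 days: June 19, 2010 + 13 days = July 2, 2010.
July 2, 2010 is a Friday and not a day on which the insurer's offices are closed, so no extension applies.
The deadline is July 2, 2010; from July 2, 2010 to August 7, 2010 is 36 days.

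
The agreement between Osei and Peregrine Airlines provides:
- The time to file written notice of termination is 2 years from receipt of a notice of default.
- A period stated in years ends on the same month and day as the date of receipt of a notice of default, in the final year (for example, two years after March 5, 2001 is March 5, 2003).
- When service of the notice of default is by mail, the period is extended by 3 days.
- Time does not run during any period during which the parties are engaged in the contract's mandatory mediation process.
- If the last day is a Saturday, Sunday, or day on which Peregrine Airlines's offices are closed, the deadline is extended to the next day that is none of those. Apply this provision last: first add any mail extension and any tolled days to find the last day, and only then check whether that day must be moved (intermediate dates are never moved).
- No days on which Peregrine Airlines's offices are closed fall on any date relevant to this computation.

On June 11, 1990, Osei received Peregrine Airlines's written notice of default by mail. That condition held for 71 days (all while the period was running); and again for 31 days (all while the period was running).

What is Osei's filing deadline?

September 24, 1992

2 years after June 11, 1990 is June 11, 1992.
Service was by mail, adding 3 days: June 11, 1992 + 3 days = June 14, 1992.
Tolling adds 71 days: June 14, 1992 + 71 days = August 24, 1992.
Tolling adds 31 days: August 24, 1992 + 31 days = September 24, 1992.
September 24, 1992 is a Thursday and not a day on which Peregrine Airlines's offices are closed, so no extension applies.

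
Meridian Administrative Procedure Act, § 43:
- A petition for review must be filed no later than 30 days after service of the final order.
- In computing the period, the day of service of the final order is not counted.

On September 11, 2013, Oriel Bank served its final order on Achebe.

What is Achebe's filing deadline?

October 11, 2013

30 days after September 11, 2013 is October 11, 2013.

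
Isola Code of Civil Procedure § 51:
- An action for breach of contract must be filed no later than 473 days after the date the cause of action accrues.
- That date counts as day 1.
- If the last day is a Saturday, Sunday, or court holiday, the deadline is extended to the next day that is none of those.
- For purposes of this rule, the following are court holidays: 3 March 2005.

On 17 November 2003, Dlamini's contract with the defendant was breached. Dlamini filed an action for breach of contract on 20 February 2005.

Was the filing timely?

Counting 17 November 2003 as day 1, day 473 is March 3, 2005.
March 3, 2005 is a listed holiday. The next qualifying day is March 4, 2005.
The deadline is March 4, 2005; the filing on February 20, 2005 is on or before that date.

Yes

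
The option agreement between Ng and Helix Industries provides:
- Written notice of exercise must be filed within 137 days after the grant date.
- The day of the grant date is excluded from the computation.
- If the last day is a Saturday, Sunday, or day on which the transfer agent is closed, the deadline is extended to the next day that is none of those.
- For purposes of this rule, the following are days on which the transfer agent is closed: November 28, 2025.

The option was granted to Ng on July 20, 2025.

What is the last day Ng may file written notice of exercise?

137 days after July 20, 2025 is December 4, 2025.
December 4, 2025 is a Thursday and not a day on which the transfer agent is closed, so no extension applies.

December 4, 2025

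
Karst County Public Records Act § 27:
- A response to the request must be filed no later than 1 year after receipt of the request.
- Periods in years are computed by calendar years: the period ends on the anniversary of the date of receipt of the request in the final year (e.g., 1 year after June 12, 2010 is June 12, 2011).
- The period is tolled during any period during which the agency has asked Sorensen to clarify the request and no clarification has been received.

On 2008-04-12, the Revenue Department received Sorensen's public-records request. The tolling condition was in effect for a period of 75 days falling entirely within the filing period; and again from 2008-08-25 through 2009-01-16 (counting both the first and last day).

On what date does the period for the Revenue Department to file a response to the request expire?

November 18, 2009

1 year after 2008-04-12 is April 12, 2009.
Tolling adds 75 days: April 12, 2009 + 75 days = June 26, 2009.
From August 25, 2008 through January 16, 2009 inclusive is 145 days; tolling adds 145 days: June 26, 2009 + 145 days = November 18, 2009.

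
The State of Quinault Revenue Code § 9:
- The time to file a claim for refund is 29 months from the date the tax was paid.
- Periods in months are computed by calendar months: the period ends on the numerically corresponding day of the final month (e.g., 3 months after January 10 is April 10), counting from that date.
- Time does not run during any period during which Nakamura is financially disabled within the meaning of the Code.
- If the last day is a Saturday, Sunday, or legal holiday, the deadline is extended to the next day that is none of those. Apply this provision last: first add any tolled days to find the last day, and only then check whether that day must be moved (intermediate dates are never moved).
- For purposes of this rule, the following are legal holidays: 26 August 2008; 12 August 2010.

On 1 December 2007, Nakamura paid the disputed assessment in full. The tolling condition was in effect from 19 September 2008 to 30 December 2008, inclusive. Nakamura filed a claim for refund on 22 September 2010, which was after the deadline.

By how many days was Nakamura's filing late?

29 months after 1 December 2007 is May 1, 2010.
From September 19, 2008 through December 30, 2008 inclusive is 103 days; tolling adds 103 days: May 1, 2010 + 103 days = August 12, 2010.
August 12, 2010 is a listed holiday. The next qualifying day is August 13, 2010.
The deadline is August 13, 2010; from August 13, 2010 to September 22, 2010 is 40 days.

40 days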